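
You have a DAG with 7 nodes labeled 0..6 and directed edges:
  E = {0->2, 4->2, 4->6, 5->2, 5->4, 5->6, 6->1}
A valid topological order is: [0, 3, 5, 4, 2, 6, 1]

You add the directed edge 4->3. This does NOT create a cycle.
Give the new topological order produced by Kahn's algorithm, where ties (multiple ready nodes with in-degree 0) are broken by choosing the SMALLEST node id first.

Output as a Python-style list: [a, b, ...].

Answer: [0, 5, 4, 2, 3, 6, 1]

Derivation:
Old toposort: [0, 3, 5, 4, 2, 6, 1]
Added edge: 4->3
Position of 4 (3) > position of 3 (1). Must reorder: 4 must now come before 3.
Run Kahn's algorithm (break ties by smallest node id):
  initial in-degrees: [0, 1, 3, 1, 1, 0, 2]
  ready (indeg=0): [0, 5]
  pop 0: indeg[2]->2 | ready=[5] | order so far=[0]
  pop 5: indeg[2]->1; indeg[4]->0; indeg[6]->1 | ready=[4] | order so far=[0, 5]
  pop 4: indeg[2]->0; indeg[3]->0; indeg[6]->0 | ready=[2, 3, 6] | order so far=[0, 5, 4]
  pop 2: no out-edges | ready=[3, 6] | order so far=[0, 5, 4, 2]
  pop 3: no out-edges | ready=[6] | order so far=[0, 5, 4, 2, 3]
  pop 6: indeg[1]->0 | ready=[1] | order so far=[0, 5, 4, 2, 3, 6]
  pop 1: no out-edges | ready=[] | order so far=[0, 5, 4, 2, 3, 6, 1]
  Result: [0, 5, 4, 2, 3, 6, 1]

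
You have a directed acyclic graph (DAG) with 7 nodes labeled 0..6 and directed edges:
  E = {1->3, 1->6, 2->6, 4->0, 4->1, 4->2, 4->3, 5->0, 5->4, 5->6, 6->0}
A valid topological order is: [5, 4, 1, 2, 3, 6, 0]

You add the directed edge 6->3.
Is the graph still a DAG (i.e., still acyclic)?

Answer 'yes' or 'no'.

Given toposort: [5, 4, 1, 2, 3, 6, 0]
Position of 6: index 5; position of 3: index 4
New edge 6->3: backward (u after v in old order)
Backward edge: old toposort is now invalid. Check if this creates a cycle.
Does 3 already reach 6? Reachable from 3: [3]. NO -> still a DAG (reorder needed).
Still a DAG? yes

Answer: yes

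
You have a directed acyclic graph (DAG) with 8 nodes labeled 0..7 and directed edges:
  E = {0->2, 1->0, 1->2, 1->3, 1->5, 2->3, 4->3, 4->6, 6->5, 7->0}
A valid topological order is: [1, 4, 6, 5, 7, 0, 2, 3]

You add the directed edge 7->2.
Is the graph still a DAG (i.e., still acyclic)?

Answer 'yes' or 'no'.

Given toposort: [1, 4, 6, 5, 7, 0, 2, 3]
Position of 7: index 4; position of 2: index 6
New edge 7->2: forward
Forward edge: respects the existing order. Still a DAG, same toposort still valid.
Still a DAG? yes

Answer: yes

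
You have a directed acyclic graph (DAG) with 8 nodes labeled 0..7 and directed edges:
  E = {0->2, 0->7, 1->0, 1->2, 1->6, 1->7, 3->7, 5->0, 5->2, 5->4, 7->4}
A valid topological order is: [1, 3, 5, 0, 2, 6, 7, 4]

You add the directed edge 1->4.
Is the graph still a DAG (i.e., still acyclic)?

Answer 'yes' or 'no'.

Answer: yes

Derivation:
Given toposort: [1, 3, 5, 0, 2, 6, 7, 4]
Position of 1: index 0; position of 4: index 7
New edge 1->4: forward
Forward edge: respects the existing order. Still a DAG, same toposort still valid.
Still a DAG? yes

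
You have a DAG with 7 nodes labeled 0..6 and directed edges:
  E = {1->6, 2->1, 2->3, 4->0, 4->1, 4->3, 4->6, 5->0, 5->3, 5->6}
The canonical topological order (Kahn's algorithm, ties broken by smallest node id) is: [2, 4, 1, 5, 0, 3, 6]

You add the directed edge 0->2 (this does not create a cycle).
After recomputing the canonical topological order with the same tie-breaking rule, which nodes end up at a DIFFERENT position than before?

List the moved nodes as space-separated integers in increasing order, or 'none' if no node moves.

Old toposort: [2, 4, 1, 5, 0, 3, 6]
Added edge 0->2
Recompute Kahn (smallest-id tiebreak):
  initial in-degrees: [2, 2, 1, 3, 0, 0, 3]
  ready (indeg=0): [4, 5]
  pop 4: indeg[0]->1; indeg[1]->1; indeg[3]->2; indeg[6]->2 | ready=[5] | order so far=[4]
  pop 5: indeg[0]->0; indeg[3]->1; indeg[6]->1 | ready=[0] | order so far=[4, 5]
  pop 0: indeg[2]->0 | ready=[2] | order so far=[4, 5, 0]
  pop 2: indeg[1]->0; indeg[3]->0 | ready=[1, 3] | order so far=[4, 5, 0, 2]
  pop 1: indeg[6]->0 | ready=[3, 6] | order so far=[4, 5, 0, 2, 1]
  pop 3: no out-edges | ready=[6] | order so far=[4, 5, 0, 2, 1, 3]
  pop 6: no out-edges | ready=[] | order so far=[4, 5, 0, 2, 1, 3, 6]
New canonical toposort: [4, 5, 0, 2, 1, 3, 6]
Compare positions:
  Node 0: index 4 -> 2 (moved)
  Node 1: index 2 -> 4 (moved)
  Node 2: index 0 -> 3 (moved)
  Node 3: index 5 -> 5 (same)
  Node 4: index 1 -> 0 (moved)
  Node 5: index 3 -> 1 (moved)
  Node 6: index 6 -> 6 (same)
Nodes that changed position: 0 1 2 4 5

Answer: 0 1 2 4 5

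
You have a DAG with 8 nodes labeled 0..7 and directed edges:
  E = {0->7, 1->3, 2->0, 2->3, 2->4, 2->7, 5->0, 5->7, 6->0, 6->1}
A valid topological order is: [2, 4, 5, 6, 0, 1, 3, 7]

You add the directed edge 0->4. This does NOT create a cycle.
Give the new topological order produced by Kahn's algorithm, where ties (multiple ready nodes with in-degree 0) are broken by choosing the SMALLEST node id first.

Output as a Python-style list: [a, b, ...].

Old toposort: [2, 4, 5, 6, 0, 1, 3, 7]
Added edge: 0->4
Position of 0 (4) > position of 4 (1). Must reorder: 0 must now come before 4.
Run Kahn's algorithm (break ties by smallest node id):
  initial in-degrees: [3, 1, 0, 2, 2, 0, 0, 3]
  ready (indeg=0): [2, 5, 6]
  pop 2: indeg[0]->2; indeg[3]->1; indeg[4]->1; indeg[7]->2 | ready=[5, 6] | order so far=[2]
  pop 5: indeg[0]->1; indeg[7]->1 | ready=[6] | order so far=[2, 5]
  pop 6: indeg[0]->0; indeg[1]->0 | ready=[0, 1] | order so far=[2, 5, 6]
  pop 0: indeg[4]->0; indeg[7]->0 | ready=[1, 4, 7] | order so far=[2, 5, 6, 0]
  pop 1: indeg[3]->0 | ready=[3, 4, 7] | order so far=[2, 5, 6, 0, 1]
  pop 3: no out-edges | ready=[4, 7] | order so far=[2, 5, 6, 0, 1, 3]
  pop 4: no out-edges | ready=[7] | order so far=[2, 5, 6, 0, 1, 3, 4]
  pop 7: no out-edges | ready=[] | order so far=[2, 5, 6, 0, 1, 3, 4, 7]
  Result: [2, 5, 6, 0, 1, 3, 4, 7]

Answer: [2, 5, 6, 0, 1, 3, 4, 7]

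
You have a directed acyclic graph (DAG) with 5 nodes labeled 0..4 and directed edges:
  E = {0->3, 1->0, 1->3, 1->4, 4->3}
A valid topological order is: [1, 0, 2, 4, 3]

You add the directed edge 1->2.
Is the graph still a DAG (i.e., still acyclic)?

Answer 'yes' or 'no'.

Given toposort: [1, 0, 2, 4, 3]
Position of 1: index 0; position of 2: index 2
New edge 1->2: forward
Forward edge: respects the existing order. Still a DAG, same toposort still valid.
Still a DAG? yes

Answer: yes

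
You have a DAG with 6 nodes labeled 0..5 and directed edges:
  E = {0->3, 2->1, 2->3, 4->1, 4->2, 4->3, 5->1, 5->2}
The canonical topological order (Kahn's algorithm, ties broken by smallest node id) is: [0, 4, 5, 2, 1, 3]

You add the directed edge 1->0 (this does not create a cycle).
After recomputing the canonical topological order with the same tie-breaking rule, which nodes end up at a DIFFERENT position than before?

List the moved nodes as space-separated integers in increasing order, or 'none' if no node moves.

Answer: 0 1 2 4 5

Derivation:
Old toposort: [0, 4, 5, 2, 1, 3]
Added edge 1->0
Recompute Kahn (smallest-id tiebreak):
  initial in-degrees: [1, 3, 2, 3, 0, 0]
  ready (indeg=0): [4, 5]
  pop 4: indeg[1]->2; indeg[2]->1; indeg[3]->2 | ready=[5] | order so far=[4]
  pop 5: indeg[1]->1; indeg[2]->0 | ready=[2] | order so far=[4, 5]
  pop 2: indeg[1]->0; indeg[3]->1 | ready=[1] | order so far=[4, 5, 2]
  pop 1: indeg[0]->0 | ready=[0] | order so far=[4, 5, 2, 1]
  pop 0: indeg[3]->0 | ready=[3] | order so far=[4, 5, 2, 1, 0]
  pop 3: no out-edges | ready=[] | order so far=[4, 5, 2, 1, 0, 3]
New canonical toposort: [4, 5, 2, 1, 0, 3]
Compare positions:
  Node 0: index 0 -> 4 (moved)
  Node 1: index 4 -> 3 (moved)
  Node 2: index 3 -> 2 (moved)
  Node 3: index 5 -> 5 (same)
  Node 4: index 1 -> 0 (moved)
  Node 5: index 2 -> 1 (moved)
Nodes that changed position: 0 1 2 4 5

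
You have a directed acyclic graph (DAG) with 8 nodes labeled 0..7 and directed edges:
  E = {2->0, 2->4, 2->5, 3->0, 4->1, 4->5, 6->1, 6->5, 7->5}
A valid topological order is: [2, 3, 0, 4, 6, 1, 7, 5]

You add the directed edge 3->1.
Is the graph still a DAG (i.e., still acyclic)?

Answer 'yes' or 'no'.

Answer: yes

Derivation:
Given toposort: [2, 3, 0, 4, 6, 1, 7, 5]
Position of 3: index 1; position of 1: index 5
New edge 3->1: forward
Forward edge: respects the existing order. Still a DAG, same toposort still valid.
Still a DAG? yes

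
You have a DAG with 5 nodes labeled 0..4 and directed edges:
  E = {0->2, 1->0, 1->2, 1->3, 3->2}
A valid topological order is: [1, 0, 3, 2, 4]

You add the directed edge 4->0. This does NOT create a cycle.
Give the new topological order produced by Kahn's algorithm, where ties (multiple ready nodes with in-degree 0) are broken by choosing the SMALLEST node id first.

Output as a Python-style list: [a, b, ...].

Old toposort: [1, 0, 3, 2, 4]
Added edge: 4->0
Position of 4 (4) > position of 0 (1). Must reorder: 4 must now come before 0.
Run Kahn's algorithm (break ties by smallest node id):
  initial in-degrees: [2, 0, 3, 1, 0]
  ready (indeg=0): [1, 4]
  pop 1: indeg[0]->1; indeg[2]->2; indeg[3]->0 | ready=[3, 4] | order so far=[1]
  pop 3: indeg[2]->1 | ready=[4] | order so far=[1, 3]
  pop 4: indeg[0]->0 | ready=[0] | order so far=[1, 3, 4]
  pop 0: indeg[2]->0 | ready=[2] | order so far=[1, 3, 4, 0]
  pop 2: no out-edges | ready=[] | order so far=[1, 3, 4, 0, 2]
  Result: [1, 3, 4, 0, 2]

Answer: [1, 3, 4, 0, 2]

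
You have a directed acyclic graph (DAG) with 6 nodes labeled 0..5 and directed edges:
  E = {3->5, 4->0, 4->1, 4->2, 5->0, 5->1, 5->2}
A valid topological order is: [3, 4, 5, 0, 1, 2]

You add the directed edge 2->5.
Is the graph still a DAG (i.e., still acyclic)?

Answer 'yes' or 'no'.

Answer: no

Derivation:
Given toposort: [3, 4, 5, 0, 1, 2]
Position of 2: index 5; position of 5: index 2
New edge 2->5: backward (u after v in old order)
Backward edge: old toposort is now invalid. Check if this creates a cycle.
Does 5 already reach 2? Reachable from 5: [0, 1, 2, 5]. YES -> cycle!
Still a DAG? no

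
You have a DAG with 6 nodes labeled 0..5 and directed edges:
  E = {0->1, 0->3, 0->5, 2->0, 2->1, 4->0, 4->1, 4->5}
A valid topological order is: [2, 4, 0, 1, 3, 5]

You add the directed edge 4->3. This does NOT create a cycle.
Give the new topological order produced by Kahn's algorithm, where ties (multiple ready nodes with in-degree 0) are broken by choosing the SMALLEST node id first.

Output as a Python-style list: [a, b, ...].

Answer: [2, 4, 0, 1, 3, 5]

Derivation:
Old toposort: [2, 4, 0, 1, 3, 5]
Added edge: 4->3
Position of 4 (1) < position of 3 (4). Old order still valid.
Run Kahn's algorithm (break ties by smallest node id):
  initial in-degrees: [2, 3, 0, 2, 0, 2]
  ready (indeg=0): [2, 4]
  pop 2: indeg[0]->1; indeg[1]->2 | ready=[4] | order so far=[2]
  pop 4: indeg[0]->0; indeg[1]->1; indeg[3]->1; indeg[5]->1 | ready=[0] | order so far=[2, 4]
  pop 0: indeg[1]->0; indeg[3]->0; indeg[5]->0 | ready=[1, 3, 5] | order so far=[2, 4, 0]
  pop 1: no out-edges | ready=[3, 5] | order so far=[2, 4, 0, 1]
  pop 3: no out-edges | ready=[5] | order so far=[2, 4, 0, 1, 3]
  pop 5: no out-edges | ready=[] | order so far=[2, 4, 0, 1, 3, 5]
  Result: [2, 4, 0, 1, 3, 5]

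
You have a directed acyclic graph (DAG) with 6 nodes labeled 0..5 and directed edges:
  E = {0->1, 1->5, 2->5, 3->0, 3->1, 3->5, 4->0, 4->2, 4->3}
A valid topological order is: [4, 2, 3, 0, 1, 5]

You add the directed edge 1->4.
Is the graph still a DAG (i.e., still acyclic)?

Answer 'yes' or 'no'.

Answer: no

Derivation:
Given toposort: [4, 2, 3, 0, 1, 5]
Position of 1: index 4; position of 4: index 0
New edge 1->4: backward (u after v in old order)
Backward edge: old toposort is now invalid. Check if this creates a cycle.
Does 4 already reach 1? Reachable from 4: [0, 1, 2, 3, 4, 5]. YES -> cycle!
Still a DAG? no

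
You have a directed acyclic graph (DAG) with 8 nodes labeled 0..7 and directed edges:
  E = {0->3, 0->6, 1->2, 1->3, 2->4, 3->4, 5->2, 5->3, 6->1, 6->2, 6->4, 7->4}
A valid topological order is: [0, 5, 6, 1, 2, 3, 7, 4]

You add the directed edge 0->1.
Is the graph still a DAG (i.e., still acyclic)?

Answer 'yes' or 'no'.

Answer: yes

Derivation:
Given toposort: [0, 5, 6, 1, 2, 3, 7, 4]
Position of 0: index 0; position of 1: index 3
New edge 0->1: forward
Forward edge: respects the existing order. Still a DAG, same toposort still valid.
Still a DAG? yes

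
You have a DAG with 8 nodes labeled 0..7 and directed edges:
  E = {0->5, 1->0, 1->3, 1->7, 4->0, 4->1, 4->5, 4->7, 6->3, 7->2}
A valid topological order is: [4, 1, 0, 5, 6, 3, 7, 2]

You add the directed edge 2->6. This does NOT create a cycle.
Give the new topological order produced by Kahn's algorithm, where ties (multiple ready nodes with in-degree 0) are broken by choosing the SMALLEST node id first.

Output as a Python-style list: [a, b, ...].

Old toposort: [4, 1, 0, 5, 6, 3, 7, 2]
Added edge: 2->6
Position of 2 (7) > position of 6 (4). Must reorder: 2 must now come before 6.
Run Kahn's algorithm (break ties by smallest node id):
  initial in-degrees: [2, 1, 1, 2, 0, 2, 1, 2]
  ready (indeg=0): [4]
  pop 4: indeg[0]->1; indeg[1]->0; indeg[5]->1; indeg[7]->1 | ready=[1] | order so far=[4]
  pop 1: indeg[0]->0; indeg[3]->1; indeg[7]->0 | ready=[0, 7] | order so far=[4, 1]
  pop 0: indeg[5]->0 | ready=[5, 7] | order so far=[4, 1, 0]
  pop 5: no out-edges | ready=[7] | order so far=[4, 1, 0, 5]
  pop 7: indeg[2]->0 | ready=[2] | order so far=[4, 1, 0, 5, 7]
  pop 2: indeg[6]->0 | ready=[6] | order so far=[4, 1, 0, 5, 7, 2]
  pop 6: indeg[3]->0 | ready=[3] | order so far=[4, 1, 0, 5, 7, 2, 6]
  pop 3: no out-edges | ready=[] | order so far=[4, 1, 0, 5, 7, 2, 6, 3]
  Result: [4, 1, 0, 5, 7, 2, 6, 3]

Answer: [4, 1, 0, 5, 7, 2, 6, 3]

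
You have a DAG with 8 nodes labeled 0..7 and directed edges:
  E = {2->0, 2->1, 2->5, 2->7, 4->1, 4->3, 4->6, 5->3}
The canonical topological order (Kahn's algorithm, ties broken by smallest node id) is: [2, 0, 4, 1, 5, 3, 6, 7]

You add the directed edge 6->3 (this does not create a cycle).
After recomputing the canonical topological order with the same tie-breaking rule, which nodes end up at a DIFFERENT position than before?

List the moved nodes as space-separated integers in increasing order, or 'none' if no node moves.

Old toposort: [2, 0, 4, 1, 5, 3, 6, 7]
Added edge 6->3
Recompute Kahn (smallest-id tiebreak):
  initial in-degrees: [1, 2, 0, 3, 0, 1, 1, 1]
  ready (indeg=0): [2, 4]
  pop 2: indeg[0]->0; indeg[1]->1; indeg[5]->0; indeg[7]->0 | ready=[0, 4, 5, 7] | order so far=[2]
  pop 0: no out-edges | ready=[4, 5, 7] | order so far=[2, 0]
  pop 4: indeg[1]->0; indeg[3]->2; indeg[6]->0 | ready=[1, 5, 6, 7] | order so far=[2, 0, 4]
  pop 1: no out-edges | ready=[5, 6, 7] | order so far=[2, 0, 4, 1]
  pop 5: indeg[3]->1 | ready=[6, 7] | order so far=[2, 0, 4, 1, 5]
  pop 6: indeg[3]->0 | ready=[3, 7] | order so far=[2, 0, 4, 1, 5, 6]
  pop 3: no out-edges | ready=[7] | order so far=[2, 0, 4, 1, 5, 6, 3]
  pop 7: no out-edges | ready=[] | order so far=[2, 0, 4, 1, 5, 6, 3, 7]
New canonical toposort: [2, 0, 4, 1, 5, 6, 3, 7]
Compare positions:
  Node 0: index 1 -> 1 (same)
  Node 1: index 3 -> 3 (same)
  Node 2: index 0 -> 0 (same)
  Node 3: index 5 -> 6 (moved)
  Node 4: index 2 -> 2 (same)
  Node 5: index 4 -> 4 (same)
  Node 6: index 6 -> 5 (moved)
  Node 7: index 7 -> 7 (same)
Nodes that changed position: 3 6

Answer: 3 6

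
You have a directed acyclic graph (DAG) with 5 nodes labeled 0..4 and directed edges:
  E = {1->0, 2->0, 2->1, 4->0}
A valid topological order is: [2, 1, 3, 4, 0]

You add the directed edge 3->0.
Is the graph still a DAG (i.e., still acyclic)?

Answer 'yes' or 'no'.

Given toposort: [2, 1, 3, 4, 0]
Position of 3: index 2; position of 0: index 4
New edge 3->0: forward
Forward edge: respects the existing order. Still a DAG, same toposort still valid.
Still a DAG? yes

Answer: yes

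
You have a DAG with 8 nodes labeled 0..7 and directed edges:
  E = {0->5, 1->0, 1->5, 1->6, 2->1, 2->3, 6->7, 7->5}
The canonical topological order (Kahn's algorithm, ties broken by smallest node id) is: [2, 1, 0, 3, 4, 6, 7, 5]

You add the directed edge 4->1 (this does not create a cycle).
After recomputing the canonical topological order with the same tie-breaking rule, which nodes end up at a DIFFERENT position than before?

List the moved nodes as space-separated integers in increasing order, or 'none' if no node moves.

Old toposort: [2, 1, 0, 3, 4, 6, 7, 5]
Added edge 4->1
Recompute Kahn (smallest-id tiebreak):
  initial in-degrees: [1, 2, 0, 1, 0, 3, 1, 1]
  ready (indeg=0): [2, 4]
  pop 2: indeg[1]->1; indeg[3]->0 | ready=[3, 4] | order so far=[2]
  pop 3: no out-edges | ready=[4] | order so far=[2, 3]
  pop 4: indeg[1]->0 | ready=[1] | order so far=[2, 3, 4]
  pop 1: indeg[0]->0; indeg[5]->2; indeg[6]->0 | ready=[0, 6] | order so far=[2, 3, 4, 1]
  pop 0: indeg[5]->1 | ready=[6] | order so far=[2, 3, 4, 1, 0]
  pop 6: indeg[7]->0 | ready=[7] | order so far=[2, 3, 4, 1, 0, 6]
  pop 7: indeg[5]->0 | ready=[5] | order so far=[2, 3, 4, 1, 0, 6, 7]
  pop 5: no out-edges | ready=[] | order so far=[2, 3, 4, 1, 0, 6, 7, 5]
New canonical toposort: [2, 3, 4, 1, 0, 6, 7, 5]
Compare positions:
  Node 0: index 2 -> 4 (moved)
  Node 1: index 1 -> 3 (moved)
  Node 2: index 0 -> 0 (same)
  Node 3: index 3 -> 1 (moved)
  Node 4: index 4 -> 2 (moved)
  Node 5: index 7 -> 7 (same)
  Node 6: index 5 -> 5 (same)
  Node 7: index 6 -> 6 (same)
Nodes that changed position: 0 1 3 4

Answer: 0 1 3 4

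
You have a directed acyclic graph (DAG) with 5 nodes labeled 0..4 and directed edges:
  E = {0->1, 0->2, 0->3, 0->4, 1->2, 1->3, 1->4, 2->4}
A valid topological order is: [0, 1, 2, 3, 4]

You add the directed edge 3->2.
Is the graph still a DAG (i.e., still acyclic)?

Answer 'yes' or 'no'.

Answer: yes

Derivation:
Given toposort: [0, 1, 2, 3, 4]
Position of 3: index 3; position of 2: index 2
New edge 3->2: backward (u after v in old order)
Backward edge: old toposort is now invalid. Check if this creates a cycle.
Does 2 already reach 3? Reachable from 2: [2, 4]. NO -> still a DAG (reorder needed).
Still a DAG? yes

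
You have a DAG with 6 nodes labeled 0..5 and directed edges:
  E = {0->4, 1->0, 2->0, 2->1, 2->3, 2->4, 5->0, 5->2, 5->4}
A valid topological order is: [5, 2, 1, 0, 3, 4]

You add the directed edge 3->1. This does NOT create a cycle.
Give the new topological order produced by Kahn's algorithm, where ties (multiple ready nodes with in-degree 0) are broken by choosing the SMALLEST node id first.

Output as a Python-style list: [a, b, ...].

Old toposort: [5, 2, 1, 0, 3, 4]
Added edge: 3->1
Position of 3 (4) > position of 1 (2). Must reorder: 3 must now come before 1.
Run Kahn's algorithm (break ties by smallest node id):
  initial in-degrees: [3, 2, 1, 1, 3, 0]
  ready (indeg=0): [5]
  pop 5: indeg[0]->2; indeg[2]->0; indeg[4]->2 | ready=[2] | order so far=[5]
  pop 2: indeg[0]->1; indeg[1]->1; indeg[3]->0; indeg[4]->1 | ready=[3] | order so far=[5, 2]
  pop 3: indeg[1]->0 | ready=[1] | order so far=[5, 2, 3]
  pop 1: indeg[0]->0 | ready=[0] | order so far=[5, 2, 3, 1]
  pop 0: indeg[4]->0 | ready=[4] | order so far=[5, 2, 3, 1, 0]
  pop 4: no out-edges | ready=[] | order so far=[5, 2, 3, 1, 0, 4]
  Result: [5, 2, 3, 1, 0, 4]

Answer: [5, 2, 3, 1, 0, 4]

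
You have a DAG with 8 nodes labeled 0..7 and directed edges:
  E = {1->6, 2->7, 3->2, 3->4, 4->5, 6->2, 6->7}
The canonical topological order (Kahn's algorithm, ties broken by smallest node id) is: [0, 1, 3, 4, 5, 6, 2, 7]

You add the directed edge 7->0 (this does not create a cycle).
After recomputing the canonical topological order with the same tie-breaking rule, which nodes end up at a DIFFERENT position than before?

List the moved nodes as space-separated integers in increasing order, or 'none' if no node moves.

Answer: 0 1 2 3 4 5 6 7

Derivation:
Old toposort: [0, 1, 3, 4, 5, 6, 2, 7]
Added edge 7->0
Recompute Kahn (smallest-id tiebreak):
  initial in-degrees: [1, 0, 2, 0, 1, 1, 1, 2]
  ready (indeg=0): [1, 3]
  pop 1: indeg[6]->0 | ready=[3, 6] | order so far=[1]
  pop 3: indeg[2]->1; indeg[4]->0 | ready=[4, 6] | order so far=[1, 3]
  pop 4: indeg[5]->0 | ready=[5, 6] | order so far=[1, 3, 4]
  pop 5: no out-edges | ready=[6] | order so far=[1, 3, 4, 5]
  pop 6: indeg[2]->0; indeg[7]->1 | ready=[2] | order so far=[1, 3, 4, 5, 6]
  pop 2: indeg[7]->0 | ready=[7] | order so far=[1, 3, 4, 5, 6, 2]
  pop 7: indeg[0]->0 | ready=[0] | order so far=[1, 3, 4, 5, 6, 2, 7]
  pop 0: no out-edges | ready=[] | order so far=[1, 3, 4, 5, 6, 2, 7, 0]
New canonical toposort: [1, 3, 4, 5, 6, 2, 7, 0]
Compare positions:
  Node 0: index 0 -> 7 (moved)
  Node 1: index 1 -> 0 (moved)
  Node 2: index 6 -> 5 (moved)
  Node 3: index 2 -> 1 (moved)
  Node 4: index 3 -> 2 (moved)
  Node 5: index 4 -> 3 (moved)
  Node 6: index 5 -> 4 (moved)
  Node 7: index 7 -> 6 (moved)
Nodes that changed position: 0 1 2 3 4 5 6 7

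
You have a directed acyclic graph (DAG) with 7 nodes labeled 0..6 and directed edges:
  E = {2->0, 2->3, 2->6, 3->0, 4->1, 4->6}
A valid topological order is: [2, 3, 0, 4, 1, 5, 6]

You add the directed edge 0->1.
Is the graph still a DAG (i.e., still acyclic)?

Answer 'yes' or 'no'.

Given toposort: [2, 3, 0, 4, 1, 5, 6]
Position of 0: index 2; position of 1: index 4
New edge 0->1: forward
Forward edge: respects the existing order. Still a DAG, same toposort still valid.
Still a DAG? yes

Answer: yes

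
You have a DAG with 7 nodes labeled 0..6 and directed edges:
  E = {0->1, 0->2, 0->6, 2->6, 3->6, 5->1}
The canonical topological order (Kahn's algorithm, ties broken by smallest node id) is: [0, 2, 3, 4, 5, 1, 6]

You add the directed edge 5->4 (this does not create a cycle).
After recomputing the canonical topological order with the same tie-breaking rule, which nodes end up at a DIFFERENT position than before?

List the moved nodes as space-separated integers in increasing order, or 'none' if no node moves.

Answer: 1 4 5

Derivation:
Old toposort: [0, 2, 3, 4, 5, 1, 6]
Added edge 5->4
Recompute Kahn (smallest-id tiebreak):
  initial in-degrees: [0, 2, 1, 0, 1, 0, 3]
  ready (indeg=0): [0, 3, 5]
  pop 0: indeg[1]->1; indeg[2]->0; indeg[6]->2 | ready=[2, 3, 5] | order so far=[0]
  pop 2: indeg[6]->1 | ready=[3, 5] | order so far=[0, 2]
  pop 3: indeg[6]->0 | ready=[5, 6] | order so far=[0, 2, 3]
  pop 5: indeg[1]->0; indeg[4]->0 | ready=[1, 4, 6] | order so far=[0, 2, 3, 5]
  pop 1: no out-edges | ready=[4, 6] | order so far=[0, 2, 3, 5, 1]
  pop 4: no out-edges | ready=[6] | order so far=[0, 2, 3, 5, 1, 4]
  pop 6: no out-edges | ready=[] | order so far=[0, 2, 3, 5, 1, 4, 6]
New canonical toposort: [0, 2, 3, 5, 1, 4, 6]
Compare positions:
  Node 0: index 0 -> 0 (same)
  Node 1: index 5 -> 4 (moved)
  Node 2: index 1 -> 1 (same)
  Node 3: index 2 -> 2 (same)
  Node 4: index 3 -> 5 (moved)
  Node 5: index 4 -> 3 (moved)
  Node 6: index 6 -> 6 (same)
Nodes that changed position: 1 4 5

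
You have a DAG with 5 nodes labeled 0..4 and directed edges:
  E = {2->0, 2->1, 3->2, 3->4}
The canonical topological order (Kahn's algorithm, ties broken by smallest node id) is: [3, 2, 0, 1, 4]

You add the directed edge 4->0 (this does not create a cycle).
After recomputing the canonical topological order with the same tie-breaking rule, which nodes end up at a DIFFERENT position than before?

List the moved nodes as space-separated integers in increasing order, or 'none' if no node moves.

Old toposort: [3, 2, 0, 1, 4]
Added edge 4->0
Recompute Kahn (smallest-id tiebreak):
  initial in-degrees: [2, 1, 1, 0, 1]
  ready (indeg=0): [3]
  pop 3: indeg[2]->0; indeg[4]->0 | ready=[2, 4] | order so far=[3]
  pop 2: indeg[0]->1; indeg[1]->0 | ready=[1, 4] | order so far=[3, 2]
  pop 1: no out-edges | ready=[4] | order so far=[3, 2, 1]
  pop 4: indeg[0]->0 | ready=[0] | order so far=[3, 2, 1, 4]
  pop 0: no out-edges | ready=[] | order so far=[3, 2, 1, 4, 0]
New canonical toposort: [3, 2, 1, 4, 0]
Compare positions:
  Node 0: index 2 -> 4 (moved)
  Node 1: index 3 -> 2 (moved)
  Node 2: index 1 -> 1 (same)
  Node 3: index 0 -> 0 (same)
  Node 4: index 4 -> 3 (moved)
Nodes that changed position: 0 1 4

Answer: 0 1 4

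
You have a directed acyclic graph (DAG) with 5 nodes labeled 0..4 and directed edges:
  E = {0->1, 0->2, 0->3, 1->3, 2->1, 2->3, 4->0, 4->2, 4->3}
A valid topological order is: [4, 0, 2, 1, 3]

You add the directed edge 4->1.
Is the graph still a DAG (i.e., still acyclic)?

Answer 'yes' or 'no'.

Answer: yes

Derivation:
Given toposort: [4, 0, 2, 1, 3]
Position of 4: index 0; position of 1: index 3
New edge 4->1: forward
Forward edge: respects the existing order. Still a DAG, same toposort still valid.
Still a DAG? yes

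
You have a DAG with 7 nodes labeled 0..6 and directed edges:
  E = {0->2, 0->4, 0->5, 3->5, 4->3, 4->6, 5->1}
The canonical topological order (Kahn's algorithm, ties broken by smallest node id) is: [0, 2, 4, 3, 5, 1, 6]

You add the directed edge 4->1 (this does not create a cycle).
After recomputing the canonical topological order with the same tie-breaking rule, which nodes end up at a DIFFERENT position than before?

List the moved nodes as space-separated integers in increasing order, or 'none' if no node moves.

Answer: none

Derivation:
Old toposort: [0, 2, 4, 3, 5, 1, 6]
Added edge 4->1
Recompute Kahn (smallest-id tiebreak):
  initial in-degrees: [0, 2, 1, 1, 1, 2, 1]
  ready (indeg=0): [0]
  pop 0: indeg[2]->0; indeg[4]->0; indeg[5]->1 | ready=[2, 4] | order so far=[0]
  pop 2: no out-edges | ready=[4] | order so far=[0, 2]
  pop 4: indeg[1]->1; indeg[3]->0; indeg[6]->0 | ready=[3, 6] | order so far=[0, 2, 4]
  pop 3: indeg[5]->0 | ready=[5, 6] | order so far=[0, 2, 4, 3]
  pop 5: indeg[1]->0 | ready=[1, 6] | order so far=[0, 2, 4, 3, 5]
  pop 1: no out-edges | ready=[6] | order so far=[0, 2, 4, 3, 5, 1]
  pop 6: no out-edges | ready=[] | order so far=[0, 2, 4, 3, 5, 1, 6]
New canonical toposort: [0, 2, 4, 3, 5, 1, 6]
Compare positions:
  Node 0: index 0 -> 0 (same)
  Node 1: index 5 -> 5 (same)
  Node 2: index 1 -> 1 (same)
  Node 3: index 3 -> 3 (same)
  Node 4: index 2 -> 2 (same)
  Node 5: index 4 -> 4 (same)
  Node 6: index 6 -> 6 (same)
Nodes that changed position: none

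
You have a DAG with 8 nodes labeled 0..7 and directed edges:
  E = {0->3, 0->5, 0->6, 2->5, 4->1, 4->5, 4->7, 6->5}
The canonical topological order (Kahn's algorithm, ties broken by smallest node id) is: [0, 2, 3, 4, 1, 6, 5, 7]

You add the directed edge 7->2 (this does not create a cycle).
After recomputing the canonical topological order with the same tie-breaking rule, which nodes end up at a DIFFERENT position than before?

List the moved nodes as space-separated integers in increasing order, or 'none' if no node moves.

Old toposort: [0, 2, 3, 4, 1, 6, 5, 7]
Added edge 7->2
Recompute Kahn (smallest-id tiebreak):
  initial in-degrees: [0, 1, 1, 1, 0, 4, 1, 1]
  ready (indeg=0): [0, 4]
  pop 0: indeg[3]->0; indeg[5]->3; indeg[6]->0 | ready=[3, 4, 6] | order so far=[0]
  pop 3: no out-edges | ready=[4, 6] | order so far=[0, 3]
  pop 4: indeg[1]->0; indeg[5]->2; indeg[7]->0 | ready=[1, 6, 7] | order so far=[0, 3, 4]
  pop 1: no out-edges | ready=[6, 7] | order so far=[0, 3, 4, 1]
  pop 6: indeg[5]->1 | ready=[7] | order so far=[0, 3, 4, 1, 6]
  pop 7: indeg[2]->0 | ready=[2] | order so far=[0, 3, 4, 1, 6, 7]
  pop 2: indeg[5]->0 | ready=[5] | order so far=[0, 3, 4, 1, 6, 7, 2]
  pop 5: no out-edges | ready=[] | order so far=[0, 3, 4, 1, 6, 7, 2, 5]
New canonical toposort: [0, 3, 4, 1, 6, 7, 2, 5]
Compare positions:
  Node 0: index 0 -> 0 (same)
  Node 1: index 4 -> 3 (moved)
  Node 2: index 1 -> 6 (moved)
  Node 3: index 2 -> 1 (moved)
  Node 4: index 3 -> 2 (moved)
  Node 5: index 6 -> 7 (moved)
  Node 6: index 5 -> 4 (moved)
  Node 7: index 7 -> 5 (moved)
Nodes that changed position: 1 2 3 4 5 6 7

Answer: 1 2 3 4 5 6 7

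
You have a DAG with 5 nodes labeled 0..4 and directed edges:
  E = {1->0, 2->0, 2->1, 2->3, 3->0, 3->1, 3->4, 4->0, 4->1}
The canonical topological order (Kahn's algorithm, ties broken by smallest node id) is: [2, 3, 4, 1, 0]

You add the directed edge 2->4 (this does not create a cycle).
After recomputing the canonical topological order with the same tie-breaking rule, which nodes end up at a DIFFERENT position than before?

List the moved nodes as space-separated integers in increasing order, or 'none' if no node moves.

Old toposort: [2, 3, 4, 1, 0]
Added edge 2->4
Recompute Kahn (smallest-id tiebreak):
  initial in-degrees: [4, 3, 0, 1, 2]
  ready (indeg=0): [2]
  pop 2: indeg[0]->3; indeg[1]->2; indeg[3]->0; indeg[4]->1 | ready=[3] | order so far=[2]
  pop 3: indeg[0]->2; indeg[1]->1; indeg[4]->0 | ready=[4] | order so far=[2, 3]
  pop 4: indeg[0]->1; indeg[1]->0 | ready=[1] | order so far=[2, 3, 4]
  pop 1: indeg[0]->0 | ready=[0] | order so far=[2, 3, 4, 1]
  pop 0: no out-edges | ready=[] | order so far=[2, 3, 4, 1, 0]
New canonical toposort: [2, 3, 4, 1, 0]
Compare positions:
  Node 0: index 4 -> 4 (same)
  Node 1: index 3 -> 3 (same)
  Node 2: index 0 -> 0 (same)
  Node 3: index 1 -> 1 (same)
  Node 4: index 2 -> 2 (same)
Nodes that changed position: none

Answer: none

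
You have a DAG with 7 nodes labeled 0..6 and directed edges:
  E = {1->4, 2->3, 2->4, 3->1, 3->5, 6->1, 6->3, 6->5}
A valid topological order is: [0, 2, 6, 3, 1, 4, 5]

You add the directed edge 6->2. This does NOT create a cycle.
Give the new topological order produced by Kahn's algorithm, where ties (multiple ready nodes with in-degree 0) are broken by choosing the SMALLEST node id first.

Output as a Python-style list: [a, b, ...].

Answer: [0, 6, 2, 3, 1, 4, 5]

Derivation:
Old toposort: [0, 2, 6, 3, 1, 4, 5]
Added edge: 6->2
Position of 6 (2) > position of 2 (1). Must reorder: 6 must now come before 2.
Run Kahn's algorithm (break ties by smallest node id):
  initial in-degrees: [0, 2, 1, 2, 2, 2, 0]
  ready (indeg=0): [0, 6]
  pop 0: no out-edges | ready=[6] | order so far=[0]
  pop 6: indeg[1]->1; indeg[2]->0; indeg[3]->1; indeg[5]->1 | ready=[2] | order so far=[0, 6]
  pop 2: indeg[3]->0; indeg[4]->1 | ready=[3] | order so far=[0, 6, 2]
  pop 3: indeg[1]->0; indeg[5]->0 | ready=[1, 5] | order so far=[0, 6, 2, 3]
  pop 1: indeg[4]->0 | ready=[4, 5] | order so far=[0, 6, 2, 3, 1]
  pop 4: no out-edges | ready=[5] | order so far=[0, 6, 2, 3, 1, 4]
  pop 5: no out-edges | ready=[] | order so far=[0, 6, 2, 3, 1, 4, 5]
  Result: [0, 6, 2, 3, 1, 4, 5]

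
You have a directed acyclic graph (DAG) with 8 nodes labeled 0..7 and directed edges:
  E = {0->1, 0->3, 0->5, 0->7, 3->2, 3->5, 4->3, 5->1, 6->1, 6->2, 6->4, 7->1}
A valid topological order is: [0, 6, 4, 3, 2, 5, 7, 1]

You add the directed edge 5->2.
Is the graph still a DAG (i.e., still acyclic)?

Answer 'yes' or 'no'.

Answer: yes

Derivation:
Given toposort: [0, 6, 4, 3, 2, 5, 7, 1]
Position of 5: index 5; position of 2: index 4
New edge 5->2: backward (u after v in old order)
Backward edge: old toposort is now invalid. Check if this creates a cycle.
Does 2 already reach 5? Reachable from 2: [2]. NO -> still a DAG (reorder needed).
Still a DAG? yes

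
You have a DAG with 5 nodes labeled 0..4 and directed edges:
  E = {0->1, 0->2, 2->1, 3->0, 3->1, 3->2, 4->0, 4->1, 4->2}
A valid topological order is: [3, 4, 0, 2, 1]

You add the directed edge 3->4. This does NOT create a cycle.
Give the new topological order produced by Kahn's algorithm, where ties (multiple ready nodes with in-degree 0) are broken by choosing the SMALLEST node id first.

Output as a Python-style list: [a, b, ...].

Old toposort: [3, 4, 0, 2, 1]
Added edge: 3->4
Position of 3 (0) < position of 4 (1). Old order still valid.
Run Kahn's algorithm (break ties by smallest node id):
  initial in-degrees: [2, 4, 3, 0, 1]
  ready (indeg=0): [3]
  pop 3: indeg[0]->1; indeg[1]->3; indeg[2]->2; indeg[4]->0 | ready=[4] | order so far=[3]
  pop 4: indeg[0]->0; indeg[1]->2; indeg[2]->1 | ready=[0] | order so far=[3, 4]
  pop 0: indeg[1]->1; indeg[2]->0 | ready=[2] | order so far=[3, 4, 0]
  pop 2: indeg[1]->0 | ready=[1] | order so far=[3, 4, 0, 2]
  pop 1: no out-edges | ready=[] | order so far=[3, 4, 0, 2, 1]
  Result: [3, 4, 0, 2, 1]

Answer: [3, 4, 0, 2, 1]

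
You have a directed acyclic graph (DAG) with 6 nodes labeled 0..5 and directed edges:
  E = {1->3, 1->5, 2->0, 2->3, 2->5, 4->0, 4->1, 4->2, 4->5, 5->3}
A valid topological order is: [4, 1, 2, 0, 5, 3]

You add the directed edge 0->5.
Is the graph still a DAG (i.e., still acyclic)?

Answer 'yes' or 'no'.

Given toposort: [4, 1, 2, 0, 5, 3]
Position of 0: index 3; position of 5: index 4
New edge 0->5: forward
Forward edge: respects the existing order. Still a DAG, same toposort still valid.
Still a DAG? yes

Answer: yes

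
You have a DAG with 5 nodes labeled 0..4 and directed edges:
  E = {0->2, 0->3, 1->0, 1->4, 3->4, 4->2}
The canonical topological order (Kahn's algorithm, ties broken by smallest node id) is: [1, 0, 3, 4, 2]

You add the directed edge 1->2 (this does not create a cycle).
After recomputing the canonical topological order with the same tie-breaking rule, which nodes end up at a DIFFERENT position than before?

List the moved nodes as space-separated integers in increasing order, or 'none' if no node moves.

Old toposort: [1, 0, 3, 4, 2]
Added edge 1->2
Recompute Kahn (smallest-id tiebreak):
  initial in-degrees: [1, 0, 3, 1, 2]
  ready (indeg=0): [1]
  pop 1: indeg[0]->0; indeg[2]->2; indeg[4]->1 | ready=[0] | order so far=[1]
  pop 0: indeg[2]->1; indeg[3]->0 | ready=[3] | order so far=[1, 0]
  pop 3: indeg[4]->0 | ready=[4] | order so far=[1, 0, 3]
  pop 4: indeg[2]->0 | ready=[2] | order so far=[1, 0, 3, 4]
  pop 2: no out-edges | ready=[] | order so far=[1, 0, 3, 4, 2]
New canonical toposort: [1, 0, 3, 4, 2]
Compare positions:
  Node 0: index 1 -> 1 (same)
  Node 1: index 0 -> 0 (same)
  Node 2: index 4 -> 4 (same)
  Node 3: index 2 -> 2 (same)
  Node 4: index 3 -> 3 (same)
Nodes that changed position: none

Answer: none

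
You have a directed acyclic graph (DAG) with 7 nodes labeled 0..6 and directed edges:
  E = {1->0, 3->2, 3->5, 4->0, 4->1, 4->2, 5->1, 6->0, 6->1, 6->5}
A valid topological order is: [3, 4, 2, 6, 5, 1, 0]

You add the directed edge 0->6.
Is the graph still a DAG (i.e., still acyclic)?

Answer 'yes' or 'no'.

Given toposort: [3, 4, 2, 6, 5, 1, 0]
Position of 0: index 6; position of 6: index 3
New edge 0->6: backward (u after v in old order)
Backward edge: old toposort is now invalid. Check if this creates a cycle.
Does 6 already reach 0? Reachable from 6: [0, 1, 5, 6]. YES -> cycle!
Still a DAG? no

Answer: no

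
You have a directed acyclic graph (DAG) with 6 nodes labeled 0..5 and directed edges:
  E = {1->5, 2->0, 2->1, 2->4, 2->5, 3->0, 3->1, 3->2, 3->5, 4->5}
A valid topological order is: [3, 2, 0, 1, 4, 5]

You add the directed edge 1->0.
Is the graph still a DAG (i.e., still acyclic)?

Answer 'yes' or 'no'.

Answer: yes

Derivation:
Given toposort: [3, 2, 0, 1, 4, 5]
Position of 1: index 3; position of 0: index 2
New edge 1->0: backward (u after v in old order)
Backward edge: old toposort is now invalid. Check if this creates a cycle.
Does 0 already reach 1? Reachable from 0: [0]. NO -> still a DAG (reorder needed).
Still a DAG? yes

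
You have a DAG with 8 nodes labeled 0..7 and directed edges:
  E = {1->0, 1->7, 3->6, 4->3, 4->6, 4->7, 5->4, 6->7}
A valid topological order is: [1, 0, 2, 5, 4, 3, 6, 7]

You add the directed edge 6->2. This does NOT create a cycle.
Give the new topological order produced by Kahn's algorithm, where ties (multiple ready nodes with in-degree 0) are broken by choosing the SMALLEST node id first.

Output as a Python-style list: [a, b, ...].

Answer: [1, 0, 5, 4, 3, 6, 2, 7]

Derivation:
Old toposort: [1, 0, 2, 5, 4, 3, 6, 7]
Added edge: 6->2
Position of 6 (6) > position of 2 (2). Must reorder: 6 must now come before 2.
Run Kahn's algorithm (break ties by smallest node id):
  initial in-degrees: [1, 0, 1, 1, 1, 0, 2, 3]
  ready (indeg=0): [1, 5]
  pop 1: indeg[0]->0; indeg[7]->2 | ready=[0, 5] | order so far=[1]
  pop 0: no out-edges | ready=[5] | order so far=[1, 0]
  pop 5: indeg[4]->0 | ready=[4] | order so far=[1, 0, 5]
  pop 4: indeg[3]->0; indeg[6]->1; indeg[7]->1 | ready=[3] | order so far=[1, 0, 5, 4]
  pop 3: indeg[6]->0 | ready=[6] | order so far=[1, 0, 5, 4, 3]
  pop 6: indeg[2]->0; indeg[7]->0 | ready=[2, 7] | order so far=[1, 0, 5, 4, 3, 6]
  pop 2: no out-edges | ready=[7] | order so far=[1, 0, 5, 4, 3, 6, 2]
  pop 7: no out-edges | ready=[] | order so far=[1, 0, 5, 4, 3, 6, 2, 7]
  Result: [1, 0, 5, 4, 3, 6, 2, 7]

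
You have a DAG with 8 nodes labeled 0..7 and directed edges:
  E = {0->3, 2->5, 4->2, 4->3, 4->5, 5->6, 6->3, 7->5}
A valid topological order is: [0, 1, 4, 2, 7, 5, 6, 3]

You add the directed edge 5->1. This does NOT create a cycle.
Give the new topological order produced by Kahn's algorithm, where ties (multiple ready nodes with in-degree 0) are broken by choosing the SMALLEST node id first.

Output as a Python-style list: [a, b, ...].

Old toposort: [0, 1, 4, 2, 7, 5, 6, 3]
Added edge: 5->1
Position of 5 (5) > position of 1 (1). Must reorder: 5 must now come before 1.
Run Kahn's algorithm (break ties by smallest node id):
  initial in-degrees: [0, 1, 1, 3, 0, 3, 1, 0]
  ready (indeg=0): [0, 4, 7]
  pop 0: indeg[3]->2 | ready=[4, 7] | order so far=[0]
  pop 4: indeg[2]->0; indeg[3]->1; indeg[5]->2 | ready=[2, 7] | order so far=[0, 4]
  pop 2: indeg[5]->1 | ready=[7] | order so far=[0, 4, 2]
  pop 7: indeg[5]->0 | ready=[5] | order so far=[0, 4, 2, 7]
  pop 5: indeg[1]->0; indeg[6]->0 | ready=[1, 6] | order so far=[0, 4, 2, 7, 5]
  pop 1: no out-edges | ready=[6] | order so far=[0, 4, 2, 7, 5, 1]
  pop 6: indeg[3]->0 | ready=[3] | order so far=[0, 4, 2, 7, 5, 1, 6]
  pop 3: no out-edges | ready=[] | order so far=[0, 4, 2, 7, 5, 1, 6, 3]
  Result: [0, 4, 2, 7, 5, 1, 6, 3]

Answer: [0, 4, 2, 7, 5, 1, 6, 3]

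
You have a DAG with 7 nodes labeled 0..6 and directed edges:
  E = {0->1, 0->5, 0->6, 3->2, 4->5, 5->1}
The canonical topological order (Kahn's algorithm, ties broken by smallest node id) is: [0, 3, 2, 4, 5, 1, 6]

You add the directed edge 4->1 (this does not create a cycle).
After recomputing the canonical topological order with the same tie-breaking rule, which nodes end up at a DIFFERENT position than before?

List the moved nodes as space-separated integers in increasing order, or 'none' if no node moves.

Answer: none

Derivation:
Old toposort: [0, 3, 2, 4, 5, 1, 6]
Added edge 4->1
Recompute Kahn (smallest-id tiebreak):
  initial in-degrees: [0, 3, 1, 0, 0, 2, 1]
  ready (indeg=0): [0, 3, 4]
  pop 0: indeg[1]->2; indeg[5]->1; indeg[6]->0 | ready=[3, 4, 6] | order so far=[0]
  pop 3: indeg[2]->0 | ready=[2, 4, 6] | order so far=[0, 3]
  pop 2: no out-edges | ready=[4, 6] | order so far=[0, 3, 2]
  pop 4: indeg[1]->1; indeg[5]->0 | ready=[5, 6] | order so far=[0, 3, 2, 4]
  pop 5: indeg[1]->0 | ready=[1, 6] | order so far=[0, 3, 2, 4, 5]
  pop 1: no out-edges | ready=[6] | order so far=[0, 3, 2, 4, 5, 1]
  pop 6: no out-edges | ready=[] | order so far=[0, 3, 2, 4, 5, 1, 6]
New canonical toposort: [0, 3, 2, 4, 5, 1, 6]
Compare positions:
  Node 0: index 0 -> 0 (same)
  Node 1: index 5 -> 5 (same)
  Node 2: index 2 -> 2 (same)
  Node 3: index 1 -> 1 (same)
  Node 4: index 3 -> 3 (same)
  Node 5: index 4 -> 4 (same)
  Node 6: index 6 -> 6 (same)
Nodes that changed position: none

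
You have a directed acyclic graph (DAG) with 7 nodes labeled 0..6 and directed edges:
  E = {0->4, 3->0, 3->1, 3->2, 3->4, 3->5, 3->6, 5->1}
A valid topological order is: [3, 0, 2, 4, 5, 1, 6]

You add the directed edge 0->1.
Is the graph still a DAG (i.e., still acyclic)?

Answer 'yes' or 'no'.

Answer: yes

Derivation:
Given toposort: [3, 0, 2, 4, 5, 1, 6]
Position of 0: index 1; position of 1: index 5
New edge 0->1: forward
Forward edge: respects the existing order. Still a DAG, same toposort still valid.
Still a DAG? yes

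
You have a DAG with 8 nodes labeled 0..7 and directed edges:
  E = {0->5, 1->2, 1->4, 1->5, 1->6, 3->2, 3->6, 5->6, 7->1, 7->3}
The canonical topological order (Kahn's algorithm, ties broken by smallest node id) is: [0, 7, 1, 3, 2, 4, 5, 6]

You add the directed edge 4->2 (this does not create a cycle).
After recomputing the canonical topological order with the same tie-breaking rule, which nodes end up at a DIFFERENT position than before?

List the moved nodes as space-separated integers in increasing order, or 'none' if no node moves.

Answer: 2 4

Derivation:
Old toposort: [0, 7, 1, 3, 2, 4, 5, 6]
Added edge 4->2
Recompute Kahn (smallest-id tiebreak):
  initial in-degrees: [0, 1, 3, 1, 1, 2, 3, 0]
  ready (indeg=0): [0, 7]
  pop 0: indeg[5]->1 | ready=[7] | order so far=[0]
  pop 7: indeg[1]->0; indeg[3]->0 | ready=[1, 3] | order so far=[0, 7]
  pop 1: indeg[2]->2; indeg[4]->0; indeg[5]->0; indeg[6]->2 | ready=[3, 4, 5] | order so far=[0, 7, 1]
  pop 3: indeg[2]->1; indeg[6]->1 | ready=[4, 5] | order so far=[0, 7, 1, 3]
  pop 4: indeg[2]->0 | ready=[2, 5] | order so far=[0, 7, 1, 3, 4]
  pop 2: no out-edges | ready=[5] | order so far=[0, 7, 1, 3, 4, 2]
  pop 5: indeg[6]->0 | ready=[6] | order so far=[0, 7, 1, 3, 4, 2, 5]
  pop 6: no out-edges | ready=[] | order so far=[0, 7, 1, 3, 4, 2, 5, 6]
New canonical toposort: [0, 7, 1, 3, 4, 2, 5, 6]
Compare positions:
  Node 0: index 0 -> 0 (same)
  Node 1: index 2 -> 2 (same)
  Node 2: index 4 -> 5 (moved)
  Node 3: index 3 -> 3 (same)
  Node 4: index 5 -> 4 (moved)
  Node 5: index 6 -> 6 (same)
  Node 6: index 7 -> 7 (same)
  Node 7: index 1 -> 1 (same)
Nodes that changed position: 2 4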